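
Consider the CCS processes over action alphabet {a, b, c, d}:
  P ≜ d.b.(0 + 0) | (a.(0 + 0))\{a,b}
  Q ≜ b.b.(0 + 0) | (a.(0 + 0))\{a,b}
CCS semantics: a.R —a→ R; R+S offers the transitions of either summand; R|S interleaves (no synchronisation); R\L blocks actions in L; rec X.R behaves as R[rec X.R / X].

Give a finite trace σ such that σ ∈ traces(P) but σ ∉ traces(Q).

P's transition system — 3 states:
  m0 = d.b.(0 + 0) | (a.(0 + 0))\{a,b} → =d=> m1
  m1 = b.(0 + 0) | (a.(0 + 0))\{a,b} → =b=> m2
  m2 = (0 + 0) | (a.(0 + 0))\{a,b} → ·
Q's transition system — 3 states:
  n0 = b.b.(0 + 0) | (a.(0 + 0))\{a,b} → =b=> n1
  n1 = b.(0 + 0) | (a.(0 + 0))\{a,b} → =b=> n2
  n2 = (0 + 0) | (a.(0 + 0))\{a,b} → ·
Run σ = ⟨d⟩ on P: start {m0}
  after d @ step 1: {m1}
  P completes σ.
Run σ = ⟨d⟩ on Q: start {n0}
  after d @ step 1: no successor for Q

d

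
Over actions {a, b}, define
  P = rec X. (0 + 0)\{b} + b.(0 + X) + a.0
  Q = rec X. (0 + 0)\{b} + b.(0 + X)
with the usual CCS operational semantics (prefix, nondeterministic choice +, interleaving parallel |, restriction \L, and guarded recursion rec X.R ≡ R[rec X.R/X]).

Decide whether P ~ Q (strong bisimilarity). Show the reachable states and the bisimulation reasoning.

LTS(P): 3 reachable states
  u0 = rec X. (0 + 0)\{b} + b.(0 + X) + a.0 has moves -a-> u1, -b-> u2
  u1 = 0 has moves deadlocked
  u2 = 0 + (rec X. (0 + 0)\{b} + b.(0 + X) + a.0) has moves -a-> u1, -b-> u2
LTS(Q): 2 reachable states
  v0 = rec X. (0 + 0)\{b} + b.(0 + X) has moves -b-> v1
  v1 = 0 + (rec X. (0 + 0)\{b} + b.(0 + X)) has moves -b-> v1
Bisimilarity quotient blocks:
  B0 = {u0, u2}
  B1 = {u1}
  B2 = {v0, v1}
u0 ∈ B0, v0 ∈ B2 → different blocks

not bisimilar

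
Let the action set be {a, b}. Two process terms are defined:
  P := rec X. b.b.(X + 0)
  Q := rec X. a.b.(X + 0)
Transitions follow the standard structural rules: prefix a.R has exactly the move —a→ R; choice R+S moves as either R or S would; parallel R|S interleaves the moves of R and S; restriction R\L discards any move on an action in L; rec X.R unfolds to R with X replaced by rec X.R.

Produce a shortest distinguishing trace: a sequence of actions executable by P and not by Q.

b

Reachable graph of P (3 states):
  p0 = rec X. b.b.(X + 0) | =b=> p1
  p1 = b.((rec X. b.b.(X + 0)) + 0) | =b=> p2
  p2 = (rec X. b.b.(X + 0)) + 0 | =b=> p1
Reachable graph of Q (3 states):
  q0 = rec X. a.b.(X + 0) | =a=> q1
  q1 = b.((rec X. a.b.(X + 0)) + 0) | =b=> q2
  q2 = (rec X. a.b.(X + 0)) + 0 | =a=> q1
Run σ = ⟨b⟩ on P: start {p0}
  after b @ step 1: {p1}
  P completes σ.
Run σ = ⟨b⟩ on Q: start {q0}
  after b @ step 1: ∅  — Q cannot continue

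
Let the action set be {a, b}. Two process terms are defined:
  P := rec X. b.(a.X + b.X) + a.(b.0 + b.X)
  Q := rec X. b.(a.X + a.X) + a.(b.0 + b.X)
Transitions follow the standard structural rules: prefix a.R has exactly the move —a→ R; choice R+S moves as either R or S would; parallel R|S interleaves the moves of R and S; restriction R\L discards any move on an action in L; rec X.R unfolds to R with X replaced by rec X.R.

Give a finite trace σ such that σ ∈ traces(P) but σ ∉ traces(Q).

LTS(P): 4 reachable states
  m0 = rec X. b.(a.X + b.X) + a.(b.0 + b.X) :: --a--▸ m1, --b--▸ m2
  m1 = b.0 + b.(rec X. b.(a.X + b.X) + a.(b.0 + b.X)) :: --b--▸ m0, --b--▸ m3
  m2 = a.(rec X. b.(a.X + b.X) + a.(b.0 + b.X)) + b.(rec X. b.(a.X + b.X) + a.(b.0 + b.X)) :: --a--▸ m0, --b--▸ m0
  m3 = 0 :: stopped
LTS(Q): 4 reachable states
  n0 = rec X. b.(a.X + a.X) + a.(b.0 + b.X) :: --a--▸ n1, --b--▸ n2
  n1 = b.0 + b.(rec X. b.(a.X + a.X) + a.(b.0 + b.X)) :: --b--▸ n0, --b--▸ n3
  n2 = a.(rec X. b.(a.X + a.X) + a.(b.0 + b.X)) + a.(rec X. b.(a.X + a.X) + a.(b.0 + b.X)) :: --a--▸ n0
  n3 = 0 :: stopped
Run σ = ⟨bb⟩ on P: start {m0}
  step 1 (b): {m2}
  step 2 (b): {m0}
  — P admits the full trace.
Run σ = ⟨bb⟩ on Q: start {n0}
  step 1 (b): {n2}
  step 2 (b): ∅ (Q stuck)

bb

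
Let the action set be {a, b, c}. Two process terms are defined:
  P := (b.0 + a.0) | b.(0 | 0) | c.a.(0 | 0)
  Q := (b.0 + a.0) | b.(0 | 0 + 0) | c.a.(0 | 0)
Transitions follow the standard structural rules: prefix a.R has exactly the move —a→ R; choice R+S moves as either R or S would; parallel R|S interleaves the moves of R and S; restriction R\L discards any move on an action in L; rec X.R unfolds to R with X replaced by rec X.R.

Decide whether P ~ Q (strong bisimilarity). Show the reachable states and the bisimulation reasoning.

P ~ Q

LTS(P): 12 reachable states
  m0 = (b.0 + a.0) | b.(0 | 0) | c.a.(0 | 0) ⊢ ··a··> m1, ··b··> m1, ··b··> m2, ··c··> m3
  m1 = 0 | b.(0 | 0) | c.a.(0 | 0) ⊢ ··b··> m4, ··c··> m5
  m2 = (b.0 + a.0) | (0 | 0) | c.a.(0 | 0) ⊢ ··a··> m4, ··b··> m4, ··c··> m6
  m3 = (b.0 + a.0) | b.(0 | 0) | a.(0 | 0) ⊢ ··a··> m5, ··a··> m7, ··b··> m5, ··b··> m6
  m4 = 0 | (0 | 0) | c.a.(0 | 0) ⊢ ··c··> m8
  m5 = 0 | b.(0 | 0) | a.(0 | 0) ⊢ ··a··> m9, ··b··> m8
  m6 = (b.0 + a.0) | (0 | 0) | a.(0 | 0) ⊢ ··a··> m10, ··a··> m8, ··b··> m8
  m7 = (b.0 + a.0) | b.(0 | 0) | (0 | 0) ⊢ ··a··> m9, ··b··> m10, ··b··> m9
  m8 = 0 | (0 | 0) | a.(0 | 0) ⊢ ··a··> m11
  m9 = 0 | b.(0 | 0) | (0 | 0) ⊢ ··b··> m11
  m10 = (b.0 + a.0) | (0 | 0) | (0 | 0) ⊢ ··a··> m11, ··b··> m11
  m11 = 0 | (0 | 0) | (0 | 0) ⊢ ·
LTS(Q): 12 reachable states
  n0 = (b.0 + a.0) | b.(0 | 0 + 0) | c.a.(0 | 0) ⊢ ··a··> n1, ··b··> n1, ··b··> n2, ··c··> n3
  n1 = 0 | b.(0 | 0 + 0) | c.a.(0 | 0) ⊢ ··b··> n4, ··c··> n5
  n2 = (b.0 + a.0) | (0 | 0 + 0) | c.a.(0 | 0) ⊢ ··a··> n4, ··b··> n4, ··c··> n6
  n3 = (b.0 + a.0) | b.(0 | 0 + 0) | a.(0 | 0) ⊢ ··a··> n5, ··a··> n7, ··b··> n5, ··b··> n6
  n4 = 0 | (0 | 0 + 0) | c.a.(0 | 0) ⊢ ··c··> n8
  n5 = 0 | b.(0 | 0 + 0) | a.(0 | 0) ⊢ ··a··> n9, ··b··> n8
  n6 = (b.0 + a.0) | (0 | 0 + 0) | a.(0 | 0) ⊢ ··a··> n10, ··a··> n8, ··b··> n8
  n7 = (b.0 + a.0) | b.(0 | 0 + 0) | (0 | 0) ⊢ ··a··> n9, ··b··> n10, ··b··> n9
  n8 = 0 | (0 | 0 + 0) | a.(0 | 0) ⊢ ··a··> n11
  n9 = 0 | b.(0 | 0 + 0) | (0 | 0) ⊢ ··b··> n11
  n10 = (b.0 + a.0) | (0 | 0 + 0) | (0 | 0) ⊢ ··a··> n11, ··b··> n11
  n11 = 0 | (0 | 0 + 0) | (0 | 0) ⊢ ·
Partition-refinement fixed point:
  B0 = {m0, n0}
  B1 = {m1, n1}
  B2 = {m4, n4}
  B3 = {m8, n8}
  B4 = {m11, n11}
  B5 = {m5, n5}
  B6 = {m9, n9}
  B7 = {m3, n3}
  B8 = {m6, n6}
  B9 = {m10, n10}
  B10 = {m7, n7}
  B11 = {m2, n2}
m0 ∈ B0, n0 ∈ B0 → same block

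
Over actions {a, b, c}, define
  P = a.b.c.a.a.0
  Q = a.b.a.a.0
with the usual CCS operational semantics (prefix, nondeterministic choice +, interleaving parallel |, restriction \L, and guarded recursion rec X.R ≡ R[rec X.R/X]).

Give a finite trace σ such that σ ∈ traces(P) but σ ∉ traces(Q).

abc

LTS(P): 6 reachable states
  s0 = a.b.c.a.a.0 → --a--▸ s1
  s1 = b.c.a.a.0 → --b--▸ s2
  s2 = c.a.a.0 → --c--▸ s3
  s3 = a.a.0 → --a--▸ s4
  s4 = a.0 → --a--▸ s5
  s5 = 0 → stopped
LTS(Q): 5 reachable states
  t0 = a.b.a.a.0 → --a--▸ t1
  t1 = b.a.a.0 → --b--▸ t2
  t2 = a.a.0 → --a--▸ t3
  t3 = a.0 → --a--▸ t4
  t4 = 0 → stopped
Trace ⟨abc⟩ through P, begin at {s0}:
  step 1 (a): {s1}
  step 2 (b): {s2}
  step 3 (c): {s3}
  ✓ P
Trace ⟨abc⟩ through Q, begin at {t0}:
  step 1 (a): {t1}
  step 2 (b): {t2}
  step 3 (c): ∅ (Q stuck)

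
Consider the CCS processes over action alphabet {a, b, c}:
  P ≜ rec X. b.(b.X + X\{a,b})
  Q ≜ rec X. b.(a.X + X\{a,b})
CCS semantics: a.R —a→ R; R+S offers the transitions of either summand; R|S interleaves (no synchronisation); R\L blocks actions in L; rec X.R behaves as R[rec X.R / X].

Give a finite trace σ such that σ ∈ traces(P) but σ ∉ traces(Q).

LTS(P): 2 reachable states
  m0 = rec X. b.(b.X + X\{a,b}) → --b--▸ m1
  m1 = b.(rec X. b.(b.X + X\{a,b})) + (rec X. b.(b.X + X\{a,b}))\{a,b} → --b--▸ m0
LTS(Q): 2 reachable states
  n0 = rec X. b.(a.X + X\{a,b}) → --b--▸ n1
  n1 = a.(rec X. b.(a.X + X\{a,b})) + (rec X. b.(a.X + X\{a,b}))\{a,b} → --a--▸ n0
Executing bb from P (initial set {m0}):
  step 1 (b): {m1}
  step 2 (b): {m0}
  — P admits the full trace.
Executing bb from Q (initial set {n0}):
  step 1 (b): {n1}
  step 2 (b): ∅  — Q cannot continue

bb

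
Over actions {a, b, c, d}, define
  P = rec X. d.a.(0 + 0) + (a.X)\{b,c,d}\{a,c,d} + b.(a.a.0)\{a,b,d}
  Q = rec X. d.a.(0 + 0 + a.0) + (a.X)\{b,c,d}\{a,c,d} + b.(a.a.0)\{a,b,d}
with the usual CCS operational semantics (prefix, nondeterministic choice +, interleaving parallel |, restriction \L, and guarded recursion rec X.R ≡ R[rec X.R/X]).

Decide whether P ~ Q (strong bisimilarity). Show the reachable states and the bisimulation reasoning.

P ≁ Q

Reachable graph of P (4 states):
  p0 = rec X. d.a.(0 + 0) + (a.X)\{b,c,d}\{a,c,d} + b.(a.a.0)\{a,b,d} ⊢ -b-> p1, -d-> p2
  p1 = (a.a.0)\{a,b,d} ⊢ stopped
  p2 = a.(0 + 0) ⊢ -a-> p3
  p3 = 0 + 0 ⊢ stopped
Reachable graph of Q (5 states):
  q0 = rec X. d.a.(0 + 0 + a.0) + (a.X)\{b,c,d}\{a,c,d} + b.(a.a.0)\{a,b,d} ⊢ -b-> q1, -d-> q2
  q1 = (a.a.0)\{a,b,d} ⊢ stopped
  q2 = a.(0 + 0 + a.0) ⊢ -a-> q3
  q3 = 0 + 0 + a.0 ⊢ -a-> q4
  q4 = 0 ⊢ stopped
Coarsest stable partition (strong bisimilarity classes):
  B0 = {p0}
  B1 = {p1, p3, q1, q4}
  B2 = {p2, q3}
  B3 = {q0}
  B4 = {q2}
p0 ∈ B0, q0 ∈ B3 → different blocks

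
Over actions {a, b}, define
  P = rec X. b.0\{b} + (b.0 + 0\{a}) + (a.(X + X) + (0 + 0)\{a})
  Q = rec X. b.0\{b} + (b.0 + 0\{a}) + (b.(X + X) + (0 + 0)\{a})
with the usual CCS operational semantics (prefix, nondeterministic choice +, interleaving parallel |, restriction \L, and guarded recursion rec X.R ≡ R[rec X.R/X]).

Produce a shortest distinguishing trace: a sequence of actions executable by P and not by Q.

a

LTS(P): 4 reachable states
  u0 = rec X. b.0\{b} + (b.0 + 0\{a}) + (a.(X + X) + (0 + 0)\{a}) :: ··a··> u1, ··b··> u2, ··b··> u3
  u1 = (rec X. b.0\{b} + (b.0 + 0\{a}) + (a.(X + X) + (0 + 0)\{a})) + (rec X. b.0\{b} + (b.0 + 0\{a}) + (a.(X + X) + (0 + 0)\{a})) :: ··a··> u1, ··b··> u2, ··b··> u3
  u2 = 0 :: ·
  u3 = 0\{b} :: ·
LTS(Q): 4 reachable states
  v0 = rec X. b.0\{b} + (b.0 + 0\{a}) + (b.(X + X) + (0 + 0)\{a}) :: ··b··> v1, ··b··> v2, ··b··> v3
  v1 = (rec X. b.0\{b} + (b.0 + 0\{a}) + (b.(X + X) + (0 + 0)\{a})) + (rec X. b.0\{b} + (b.0 + 0\{a}) + (b.(X + X) + (0 + 0)\{a})) :: ··b··> v1, ··b··> v2, ··b··> v3
  v2 = 0 :: ·
  v3 = 0\{b} :: ·
Run σ = ⟨a⟩ on P: start {u0}
  step 1 (a): {u1}
  — P admits the full trace.
Run σ = ⟨a⟩ on Q: start {v0}
  step 1 (a): ∅ (Q stuck)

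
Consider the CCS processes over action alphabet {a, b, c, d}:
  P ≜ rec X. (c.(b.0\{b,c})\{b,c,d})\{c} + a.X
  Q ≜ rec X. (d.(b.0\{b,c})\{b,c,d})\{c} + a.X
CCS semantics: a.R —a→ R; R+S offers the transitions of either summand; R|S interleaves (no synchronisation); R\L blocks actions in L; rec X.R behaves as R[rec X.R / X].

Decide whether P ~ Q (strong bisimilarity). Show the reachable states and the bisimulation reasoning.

P ≁ Q

P's transition system — 1 states:
  u0 = rec X. (c.(b.0\{b,c})\{b,c,d})\{c} + a.X :: ··a··> u0
Q's transition system — 2 states:
  v0 = rec X. (d.(b.0\{b,c})\{b,c,d})\{c} + a.X :: ··a··> v0, ··d··> v1
  v1 = (b.0\{b,c})\{b,c,d}\{c} :: ∅
Bisimilarity quotient blocks:
  B0 = {u0}
  B1 = {v0}
  B2 = {v1}
u0 ∈ B0, v0 ∈ B1 → different blocks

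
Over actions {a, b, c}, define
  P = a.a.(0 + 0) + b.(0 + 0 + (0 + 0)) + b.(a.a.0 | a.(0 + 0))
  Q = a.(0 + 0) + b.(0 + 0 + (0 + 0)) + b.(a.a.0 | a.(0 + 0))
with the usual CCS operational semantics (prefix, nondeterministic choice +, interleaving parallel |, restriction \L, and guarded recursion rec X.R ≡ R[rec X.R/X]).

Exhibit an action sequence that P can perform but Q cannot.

Reachable graph of P (10 states):
  s0 = a.a.(0 + 0) + b.(0 + 0 + (0 + 0)) + b.(a.a.0 | a.(0 + 0)) ⊢ =a=> s1, =b=> s2, =b=> s3
  s1 = a.(0 + 0) ⊢ =a=> s4
  s2 = 0 + 0 + (0 + 0) ⊢ stopped
  s3 = a.a.0 | a.(0 + 0) ⊢ =a=> s5, =a=> s6
  s4 = 0 + 0 ⊢ stopped
  s5 = a.0 | a.(0 + 0) ⊢ =a=> s7, =a=> s8
  s6 = a.a.0 | (0 + 0) ⊢ =a=> s8
  s7 = 0 | a.(0 + 0) ⊢ =a=> s9
  s8 = a.0 | (0 + 0) ⊢ =a=> s9
  s9 = 0 | (0 + 0) ⊢ stopped
Reachable graph of Q (9 states):
  t0 = a.(0 + 0) + b.(0 + 0 + (0 + 0)) + b.(a.a.0 | a.(0 + 0)) ⊢ =a=> t1, =b=> t2, =b=> t3
  t1 = 0 + 0 ⊢ stopped
  t2 = 0 + 0 + (0 + 0) ⊢ stopped
  t3 = a.a.0 | a.(0 + 0) ⊢ =a=> t4, =a=> t5
  t4 = a.0 | a.(0 + 0) ⊢ =a=> t6, =a=> t7
  t5 = a.a.0 | (0 + 0) ⊢ =a=> t7
  t6 = 0 | a.(0 + 0) ⊢ =a=> t8
  t7 = a.0 | (0 + 0) ⊢ =a=> t8
  t8 = 0 | (0 + 0) ⊢ stopped
Run σ = ⟨aa⟩ on P: start {s0}
  [1] a ⇒ {s1}
  [2] a ⇒ {s4}
  P completes σ.
Run σ = ⟨aa⟩ on Q: start {t0}
  [1] a ⇒ {t1}
  [2] a ⇒ no successor for Q

aa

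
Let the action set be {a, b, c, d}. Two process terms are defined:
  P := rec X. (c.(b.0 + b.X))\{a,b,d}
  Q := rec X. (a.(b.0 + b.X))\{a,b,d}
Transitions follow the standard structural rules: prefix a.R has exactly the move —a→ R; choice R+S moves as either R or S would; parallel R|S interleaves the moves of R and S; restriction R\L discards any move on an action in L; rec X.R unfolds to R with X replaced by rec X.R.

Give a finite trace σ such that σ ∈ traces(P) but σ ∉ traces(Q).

c

P's transition system — 2 states:
  u0 = rec X. (c.(b.0 + b.X))\{a,b,d} → —c→ u1
  u1 = (b.0 + b.(rec X. (c.(b.0 + b.X))\{a,b,d}))\{a,b,d} → ∅
Q's transition system — 1 states:
  v0 = rec X. (a.(b.0 + b.X))\{a,b,d} → ∅
Trace ⟨c⟩ through P, begin at {u0}:
  [1] c ⇒ {u1}
  P completes σ.
Trace ⟨c⟩ through Q, begin at {v0}:
  [1] c ⇒ ∅ (Q stuck)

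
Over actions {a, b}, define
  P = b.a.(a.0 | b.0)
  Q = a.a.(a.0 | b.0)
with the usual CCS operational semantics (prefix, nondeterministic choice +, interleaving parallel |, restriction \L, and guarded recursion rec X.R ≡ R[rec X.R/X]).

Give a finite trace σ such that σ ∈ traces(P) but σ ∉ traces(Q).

b

P's transition system — 6 states:
  m0 = b.a.(a.0 | b.0) | =b=> m1
  m1 = a.(a.0 | b.0) | =a=> m2
  m2 = a.0 | b.0 | =a=> m3, =b=> m4
  m3 = 0 | b.0 | =b=> m5
  m4 = a.0 | 0 | =a=> m5
  m5 = 0 | 0 | (no moves)
Q's transition system — 6 states:
  n0 = a.a.(a.0 | b.0) | =a=> n1
  n1 = a.(a.0 | b.0) | =a=> n2
  n2 = a.0 | b.0 | =a=> n3, =b=> n4
  n3 = 0 | b.0 | =b=> n5
  n4 = a.0 | 0 | =a=> n5
  n5 = 0 | 0 | (no moves)
Run σ = ⟨b⟩ on P: start {m0}
  after b @ step 1: {m1}
  — P admits the full trace.
Run σ = ⟨b⟩ on Q: start {n0}
  after b @ step 1: ∅ (Q stuck)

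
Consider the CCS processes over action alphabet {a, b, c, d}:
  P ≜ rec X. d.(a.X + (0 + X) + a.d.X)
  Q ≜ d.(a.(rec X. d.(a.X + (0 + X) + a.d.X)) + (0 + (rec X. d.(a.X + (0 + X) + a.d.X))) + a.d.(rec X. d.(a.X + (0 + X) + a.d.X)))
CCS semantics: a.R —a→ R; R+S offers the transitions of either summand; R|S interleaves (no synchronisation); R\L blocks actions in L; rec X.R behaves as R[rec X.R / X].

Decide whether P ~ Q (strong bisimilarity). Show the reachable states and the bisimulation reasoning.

Reachable graph of P (3 states):
  u0 = rec X. d.(a.X + (0 + X) + a.d.X) :: -d-> u1
  u1 = a.(rec X. d.(a.X + (0 + X) + a.d.X)) + (0 + (rec X. d.(a.X + (0 + X) + a.d.X))) + a.d.(rec X. d.(a.X + (0 + X) + a.d.X)) :: -a-> u0, -a-> u2, -d-> u1
  u2 = d.(rec X. d.(a.X + (0 + X) + a.d.X)) :: -d-> u0
Reachable graph of Q (4 states):
  v0 = d.(a.(rec X. d.(a.X + (0 + X) + a.d.X)) + (0 + (rec X. d.(a.X + (0 + X) + a.d.X))) + a.d.(rec X. d.(a.X + (0 + X) + a.d.X))) :: -d-> v1
  v1 = a.(rec X. d.(a.X + (0 + X) + a.d.X)) + (0 + (rec X. d.(a.X + (0 + X) + a.d.X))) + a.d.(rec X. d.(a.X + (0 + X) + a.d.X)) :: -a-> v2, -a-> v3, -d-> v1
  v2 = d.(rec X. d.(a.X + (0 + X) + a.d.X)) :: -d-> v3
  v3 = rec X. d.(a.X + (0 + X) + a.d.X) :: -d-> v1
Coarsest stable partition (strong bisimilarity classes):
  B0 = {u0, v0, v3}
  B1 = {u1, v1}
  B2 = {u2, v2}
u0 ∈ B0, v0 ∈ B0 → same block

YES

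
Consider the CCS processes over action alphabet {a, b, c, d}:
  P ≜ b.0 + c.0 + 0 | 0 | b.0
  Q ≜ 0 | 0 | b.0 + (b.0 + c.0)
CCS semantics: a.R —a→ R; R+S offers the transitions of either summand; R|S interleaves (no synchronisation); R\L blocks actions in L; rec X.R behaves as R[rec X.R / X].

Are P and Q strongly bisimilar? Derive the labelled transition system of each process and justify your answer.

P ~ Q

P's transition system — 3 states:
  s0 = b.0 + c.0 + 0 | 0 | b.0 → -b-> s1, -b-> s2, -c-> s1
  s1 = 0 → deadlocked
  s2 = 0 | 0 | 0 → deadlocked
Q's transition system — 3 states:
  t0 = 0 | 0 | b.0 + (b.0 + c.0) → -b-> t1, -b-> t2, -c-> t1
  t1 = 0 → deadlocked
  t2 = 0 | 0 | 0 → deadlocked
Bisimilarity quotient blocks:
  B0 = {s0, t0}
  B1 = {s1, s2, t1, t2}
s0 ∈ B0, t0 ∈ B0 → same block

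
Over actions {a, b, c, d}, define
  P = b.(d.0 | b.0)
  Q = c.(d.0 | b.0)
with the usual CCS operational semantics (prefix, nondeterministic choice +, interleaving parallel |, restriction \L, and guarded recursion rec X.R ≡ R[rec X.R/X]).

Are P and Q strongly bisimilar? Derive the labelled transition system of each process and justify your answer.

P's transition system — 5 states:
  u0 = b.(d.0 | b.0) :: ··b··> u1
  u1 = d.0 | b.0 :: ··b··> u2, ··d··> u3
  u2 = d.0 | 0 :: ··d··> u4
  u3 = 0 | b.0 :: ··b··> u4
  u4 = 0 | 0 :: (no moves)
Q's transition system — 5 states:
  v0 = c.(d.0 | b.0) :: ··c··> v1
  v1 = d.0 | b.0 :: ··b··> v2, ··d··> v3
  v2 = d.0 | 0 :: ··d··> v4
  v3 = 0 | b.0 :: ··b··> v4
  v4 = 0 | 0 :: (no moves)
Coarsest stable partition (strong bisimilarity classes):
  B0 = {u0}
  B1 = {u1, v1}
  B2 = {u2, v2}
  B3 = {u4, v4}
  B4 = {u3, v3}
  B5 = {v0}
u0 ∈ B0, v0 ∈ B5 → different blocks

not bisimilar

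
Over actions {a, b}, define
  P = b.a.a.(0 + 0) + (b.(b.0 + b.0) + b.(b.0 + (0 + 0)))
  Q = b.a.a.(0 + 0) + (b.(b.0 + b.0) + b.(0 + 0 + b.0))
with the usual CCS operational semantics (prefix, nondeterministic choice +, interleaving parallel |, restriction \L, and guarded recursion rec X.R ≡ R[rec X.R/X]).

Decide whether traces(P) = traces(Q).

traces(P) = traces(Q)

Reachable graph of P (7 states):
  u0 = b.a.a.(0 + 0) + (b.(b.0 + b.0) + b.(b.0 + (0 + 0))) | -b-> u1, -b-> u2, -b-> u3
  u1 = a.a.(0 + 0) | -a-> u4
  u2 = b.0 + (0 + 0) | -b-> u5
  u3 = b.0 + b.0 | -b-> u5
  u4 = a.(0 + 0) | -a-> u6
  u5 = 0 | stopped
  u6 = 0 + 0 | stopped
Reachable graph of Q (7 states):
  v0 = b.a.a.(0 + 0) + (b.(b.0 + b.0) + b.(0 + 0 + b.0)) | -b-> v1, -b-> v2, -b-> v3
  v1 = 0 + 0 + b.0 | -b-> v4
  v2 = a.a.(0 + 0) | -a-> v5
  v3 = b.0 + b.0 | -b-> v4
  v4 = 0 | stopped
  v5 = a.(0 + 0) | -a-> v6
  v6 = 0 + 0 | stopped
Coarsest stable partition (strong bisimilarity classes):
  B0 = {u0, v0}
  B1 = {u1, v2}
  B2 = {u4, v5}
  B3 = {u5, u6, v4, v6}
  B4 = {u2, u3, v1, v3}
u0 ∈ B0, v0 ∈ B0 → same block
Bisimilar ⇒ trace-equivalent.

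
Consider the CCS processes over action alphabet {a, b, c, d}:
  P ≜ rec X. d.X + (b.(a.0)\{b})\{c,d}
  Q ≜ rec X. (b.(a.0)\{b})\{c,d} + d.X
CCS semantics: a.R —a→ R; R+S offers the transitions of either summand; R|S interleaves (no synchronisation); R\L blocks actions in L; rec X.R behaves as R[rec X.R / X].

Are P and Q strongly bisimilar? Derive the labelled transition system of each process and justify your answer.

YES

P's transition system — 3 states:
  s0 = rec X. d.X + (b.(a.0)\{b})\{c,d} :: =b=> s1, =d=> s0
  s1 = (a.0)\{b}\{c,d} :: =a=> s2
  s2 = 0\{b}\{c,d} :: ∅
Q's transition system — 3 states:
  t0 = rec X. (b.(a.0)\{b})\{c,d} + d.X :: =b=> t1, =d=> t0
  t1 = (a.0)\{b}\{c,d} :: =a=> t2
  t2 = 0\{b}\{c,d} :: ∅
Coarsest stable partition (strong bisimilarity classes):
  B0 = {s0, t0}
  B1 = {s1, t1}
  B2 = {s2, t2}
s0 ∈ B0, t0 ∈ B0 → same block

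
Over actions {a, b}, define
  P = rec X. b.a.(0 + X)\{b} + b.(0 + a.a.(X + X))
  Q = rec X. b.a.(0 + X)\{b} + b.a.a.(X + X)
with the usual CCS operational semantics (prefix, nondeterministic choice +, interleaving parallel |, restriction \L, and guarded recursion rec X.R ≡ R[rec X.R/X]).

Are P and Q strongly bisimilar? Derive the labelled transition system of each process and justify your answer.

YES

LTS(P): 6 reachable states
  p0 = rec X. b.a.(0 + X)\{b} + b.(0 + a.a.(X + X)) has moves =b=> p1, =b=> p2
  p1 = 0 + a.a.((rec X. b.a.(0 + X)\{b} + b.(0 + a.a.(X + X))) + (rec X. b.a.(0 + X)\{b} + b.(0 + a.a.(X + X)))) has moves =a=> p3
  p2 = a.(0 + (rec X. b.a.(0 + X)\{b} + b.(0 + a.a.(X + X))))\{b} has moves =a=> p4
  p3 = a.((rec X. b.a.(0 + X)\{b} + b.(0 + a.a.(X + X))) + (rec X. b.a.(0 + X)\{b} + b.(0 + a.a.(X + X)))) has moves =a=> p5
  p4 = (0 + (rec X. b.a.(0 + X)\{b} + b.(0 + a.a.(X + X))))\{b} has moves ·
  p5 = (rec X. b.a.(0 + X)\{b} + b.(0 + a.a.(X + X))) + (rec X. b.a.(0 + X)\{b} + b.(0 + a.a.(X + X))) has moves =b=> p1, =b=> p2
LTS(Q): 6 reachable states
  q0 = rec X. b.a.(0 + X)\{b} + b.a.a.(X + X) has moves =b=> q1, =b=> q2
  q1 = a.(0 + (rec X. b.a.(0 + X)\{b} + b.a.a.(X + X)))\{b} has moves =a=> q3
  q2 = a.a.((rec X. b.a.(0 + X)\{b} + b.a.a.(X + X)) + (rec X. b.a.(0 + X)\{b} + b.a.a.(X + X))) has moves =a=> q4
  q3 = (0 + (rec X. b.a.(0 + X)\{b} + b.a.a.(X + X)))\{b} has moves ·
  q4 = a.((rec X. b.a.(0 + X)\{b} + b.a.a.(X + X)) + (rec X. b.a.(0 + X)\{b} + b.a.a.(X + X))) has moves =a=> q5
  q5 = (rec X. b.a.(0 + X)\{b} + b.a.a.(X + X)) + (rec X. b.a.(0 + X)\{b} + b.a.a.(X + X)) has moves =b=> q1, =b=> q2
Bisimilarity quotient blocks:
  B0 = {p0, p5, q0, q5}
  B1 = {p1, q2}
  B2 = {p3, q4}
  B3 = {p2, q1}
  B4 = {p4, q3}
p0 ∈ B0, q0 ∈ B0 → same block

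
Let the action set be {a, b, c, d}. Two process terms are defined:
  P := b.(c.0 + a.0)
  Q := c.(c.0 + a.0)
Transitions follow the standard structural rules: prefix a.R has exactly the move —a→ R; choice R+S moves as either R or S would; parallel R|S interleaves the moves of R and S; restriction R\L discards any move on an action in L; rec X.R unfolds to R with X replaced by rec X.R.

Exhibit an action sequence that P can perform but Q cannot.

P's transition system — 3 states:
  m0 = b.(c.0 + a.0) :: ··b··> m1
  m1 = c.0 + a.0 :: ··a··> m2, ··c··> m2
  m2 = 0 :: deadlocked
Q's transition system — 3 states:
  n0 = c.(c.0 + a.0) :: ··c··> n1
  n1 = c.0 + a.0 :: ··a··> n2, ··c··> n2
  n2 = 0 :: deadlocked
Executing b from P (initial set {m0}):
  step 1 (b): {m1}
  ✓ P
Executing b from Q (initial set {n0}):
  step 1 (b): ∅ (Q stuck)

b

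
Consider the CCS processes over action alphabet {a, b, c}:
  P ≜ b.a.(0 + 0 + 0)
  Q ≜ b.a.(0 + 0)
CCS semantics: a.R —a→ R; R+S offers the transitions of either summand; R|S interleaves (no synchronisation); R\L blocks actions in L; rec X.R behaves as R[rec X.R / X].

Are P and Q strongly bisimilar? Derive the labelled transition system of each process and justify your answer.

YES

P's transition system — 3 states:
  p0 = b.a.(0 + 0 + 0) | =b=> p1
  p1 = a.(0 + 0 + 0) | =a=> p2
  p2 = 0 + 0 + 0 | ·
Q's transition system — 3 states:
  q0 = b.a.(0 + 0) | =b=> q1
  q1 = a.(0 + 0) | =a=> q2
  q2 = 0 + 0 | ·
Coarsest stable partition (strong bisimilarity classes):
  B0 = {p0, q0}
  B1 = {p1, q1}
  B2 = {p2, q2}
p0 ∈ B0, q0 ∈ B0 → same block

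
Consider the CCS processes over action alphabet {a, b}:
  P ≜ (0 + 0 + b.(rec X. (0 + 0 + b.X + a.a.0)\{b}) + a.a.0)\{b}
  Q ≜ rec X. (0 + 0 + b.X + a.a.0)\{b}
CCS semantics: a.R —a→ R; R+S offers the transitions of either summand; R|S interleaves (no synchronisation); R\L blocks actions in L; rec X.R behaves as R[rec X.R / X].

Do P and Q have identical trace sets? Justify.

P's transition system — 3 states:
  u0 = (0 + 0 + b.(rec X. (0 + 0 + b.X + a.a.0)\{b}) + a.a.0)\{b} has moves --a--▸ u1
  u1 = (a.0)\{b} has moves --a--▸ u2
  u2 = 0\{b} has moves stopped
Q's transition system — 3 states:
  v0 = rec X. (0 + 0 + b.X + a.a.0)\{b} has moves --a--▸ v1
  v1 = (a.0)\{b} has moves --a--▸ v2
  v2 = 0\{b} has moves stopped
Bisimilarity quotient blocks:
  B0 = {u0, v0}
  B1 = {u1, v1}
  B2 = {u2, v2}
u0 ∈ B0, v0 ∈ B0 → same block
Bisimilar ⇒ trace-equivalent.

YES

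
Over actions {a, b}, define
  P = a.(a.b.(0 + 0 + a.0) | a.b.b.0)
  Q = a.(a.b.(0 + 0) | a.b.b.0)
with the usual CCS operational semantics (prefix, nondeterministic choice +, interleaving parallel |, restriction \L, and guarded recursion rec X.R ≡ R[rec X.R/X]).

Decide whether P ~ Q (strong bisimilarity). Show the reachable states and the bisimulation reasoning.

NO

Reachable graph of P (17 states):
  p0 = a.(a.b.(0 + 0 + a.0) | a.b.b.0) has moves =a=> p1
  p1 = a.b.(0 + 0 + a.0) | a.b.b.0 has moves =a=> p2, =a=> p3
  p2 = a.b.(0 + 0 + a.0) | b.b.0 has moves =a=> p4, =b=> p5
  p3 = b.(0 + 0 + a.0) | a.b.b.0 has moves =a=> p4, =b=> p6
  p4 = b.(0 + 0 + a.0) | b.b.0 has moves =b=> p7, =b=> p8
  p5 = a.b.(0 + 0 + a.0) | b.0 has moves =a=> p8, =b=> p9
  p6 = (0 + 0 + a.0) | a.b.b.0 has moves =a=> p10, =a=> p7
  p7 = (0 + 0 + a.0) | b.b.0 has moves =a=> p11, =b=> p12
  p8 = b.(0 + 0 + a.0) | b.0 has moves =b=> p12, =b=> p13
  p9 = a.b.(0 + 0 + a.0) | 0 has moves =a=> p13
  p10 = 0 | a.b.b.0 has moves =a=> p11
  p11 = 0 | b.b.0 has moves =b=> p14
  p12 = (0 + 0 + a.0) | b.0 has moves =a=> p14, =b=> p15
  p13 = b.(0 + 0 + a.0) | 0 has moves =b=> p15
  p14 = 0 | b.0 has moves =b=> p16
  p15 = (0 + 0 + a.0) | 0 has moves =a=> p16
  p16 = 0 | 0 has moves stopped
Reachable graph of Q (13 states):
  q0 = a.(a.b.(0 + 0) | a.b.b.0) has moves =a=> q1
  q1 = a.b.(0 + 0) | a.b.b.0 has moves =a=> q2, =a=> q3
  q2 = a.b.(0 + 0) | b.b.0 has moves =a=> q4, =b=> q5
  q3 = b.(0 + 0) | a.b.b.0 has moves =a=> q4, =b=> q6
  q4 = b.(0 + 0) | b.b.0 has moves =b=> q7, =b=> q8
  q5 = a.b.(0 + 0) | b.0 has moves =a=> q8, =b=> q9
  q6 = (0 + 0) | a.b.b.0 has moves =a=> q7
  q7 = (0 + 0) | b.b.0 has moves =b=> q10
  q8 = b.(0 + 0) | b.0 has moves =b=> q10, =b=> q11
  q9 = a.b.(0 + 0) | 0 has moves =a=> q11
  q10 = (0 + 0) | b.0 has moves =b=> q12
  q11 = b.(0 + 0) | 0 has moves =b=> q12
  q12 = (0 + 0) | 0 has moves stopped
Coarsest stable partition (strong bisimilarity classes):
  B0 = {p0}
  B1 = {p1}
  B2 = {p2}
  B3 = {p4}
  B4 = {p8}
  B5 = {p12}
  B6 = {p15}
  B7 = {p16, q12}
  B8 = {p14, q10, q11}
  B9 = {p13}
  B10 = {p7}
  B11 = {p11, q7, q8}
  B12 = {p5}
  B13 = {p9}
  B14 = {p3}
  B15 = {p6}
  B16 = {p10, q6}
  B17 = {q0}
  B18 = {q1}
  B19 = {q3}
  B20 = {q4}
  B21 = {q2}
  B22 = {q5}
  B23 = {q9}
p0 ∈ B0, q0 ∈ B17 → different blocks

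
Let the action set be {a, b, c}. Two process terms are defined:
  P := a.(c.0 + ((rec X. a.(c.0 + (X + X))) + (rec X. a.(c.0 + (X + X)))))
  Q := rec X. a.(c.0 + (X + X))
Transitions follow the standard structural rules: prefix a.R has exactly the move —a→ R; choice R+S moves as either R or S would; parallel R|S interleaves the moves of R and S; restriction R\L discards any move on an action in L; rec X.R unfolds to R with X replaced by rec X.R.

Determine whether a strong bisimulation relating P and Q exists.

bisimilar

Reachable graph of P (3 states):
  s0 = a.(c.0 + ((rec X. a.(c.0 + (X + X))) + (rec X. a.(c.0 + (X + X))))) ⊢ -a-> s1
  s1 = c.0 + ((rec X. a.(c.0 + (X + X))) + (rec X. a.(c.0 + (X + X)))) ⊢ -a-> s1, -c-> s2
  s2 = 0 ⊢ deadlocked
Reachable graph of Q (3 states):
  t0 = rec X. a.(c.0 + (X + X)) ⊢ -a-> t1
  t1 = c.0 + ((rec X. a.(c.0 + (X + X))) + (rec X. a.(c.0 + (X + X)))) ⊢ -a-> t1, -c-> t2
  t2 = 0 ⊢ deadlocked
Partition-refinement fixed point:
  B0 = {s0, t0}
  B1 = {s1, t1}
  B2 = {s2, t2}
s0 ∈ B0, t0 ∈ B0 → same block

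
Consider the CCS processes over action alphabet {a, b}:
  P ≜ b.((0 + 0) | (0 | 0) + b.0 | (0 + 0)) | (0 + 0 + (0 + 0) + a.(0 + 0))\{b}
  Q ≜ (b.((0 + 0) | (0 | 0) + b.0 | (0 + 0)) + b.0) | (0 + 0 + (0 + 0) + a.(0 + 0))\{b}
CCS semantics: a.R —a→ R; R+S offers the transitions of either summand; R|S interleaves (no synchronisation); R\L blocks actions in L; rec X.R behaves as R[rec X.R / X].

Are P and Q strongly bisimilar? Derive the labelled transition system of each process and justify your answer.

not bisimilar

LTS(P): 6 reachable states
  u0 = b.((0 + 0) | (0 | 0) + b.0 | (0 + 0)) | (0 + 0 + (0 + 0) + a.(0 + 0))\{b} → ··a··> u1, ··b··> u2
  u1 = b.((0 + 0) | (0 | 0) + b.0 | (0 + 0)) | (0 + 0)\{b} → ··b··> u3
  u2 = ((0 + 0) | (0 | 0) + b.0 | (0 + 0)) | (0 + 0 + (0 + 0) + a.(0 + 0))\{b} → ··a··> u3, ··b··> u4
  u3 = ((0 + 0) | (0 | 0) + b.0 | (0 + 0)) | (0 + 0)\{b} → ··b··> u5
  u4 = 0 | (0 + 0) | (0 + 0 + (0 + 0) + a.(0 + 0))\{b} → ··a··> u5
  u5 = 0 | (0 + 0) | (0 + 0)\{b} → (no moves)
LTS(Q): 8 reachable states
  v0 = (b.((0 + 0) | (0 | 0) + b.0 | (0 + 0)) + b.0) | (0 + 0 + (0 + 0) + a.(0 + 0))\{b} → ··a··> v1, ··b··> v2, ··b··> v3
  v1 = (b.((0 + 0) | (0 | 0) + b.0 | (0 + 0)) + b.0) | (0 + 0)\{b} → ··b··> v4, ··b··> v5
  v2 = ((0 + 0) | (0 | 0) + b.0 | (0 + 0)) | (0 + 0 + (0 + 0) + a.(0 + 0))\{b} → ··a··> v4, ··b··> v6
  v3 = 0 | (0 + 0 + (0 + 0) + a.(0 + 0))\{b} → ··a··> v5
  v4 = ((0 + 0) | (0 | 0) + b.0 | (0 + 0)) | (0 + 0)\{b} → ··b··> v7
  v5 = 0 | (0 + 0)\{b} → (no moves)
  v6 = 0 | (0 + 0) | (0 + 0 + (0 + 0) + a.(0 + 0))\{b} → ··a··> v7
  v7 = 0 | (0 + 0) | (0 + 0)\{b} → (no moves)
Bisimilarity quotient blocks:
  B0 = {u0}
  B1 = {u1}
  B2 = {u3, v4}
  B3 = {u5, v5, v7}
  B4 = {u2, v2}
  B5 = {u4, v3, v6}
  B6 = {v0}
  B7 = {v1}
u0 ∈ B0, v0 ∈ B6 → different blocks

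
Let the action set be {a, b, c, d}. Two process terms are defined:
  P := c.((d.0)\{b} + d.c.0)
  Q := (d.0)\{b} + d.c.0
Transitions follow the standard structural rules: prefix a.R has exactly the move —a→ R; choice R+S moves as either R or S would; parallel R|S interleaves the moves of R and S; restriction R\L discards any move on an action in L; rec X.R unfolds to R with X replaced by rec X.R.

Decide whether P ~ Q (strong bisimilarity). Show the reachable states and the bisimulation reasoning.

P ≁ Q

LTS(P): 5 reachable states
  p0 = c.((d.0)\{b} + d.c.0) has moves =c=> p1
  p1 = (d.0)\{b} + d.c.0 has moves =d=> p2, =d=> p3
  p2 = 0\{b} has moves stopped
  p3 = c.0 has moves =c=> p4
  p4 = 0 has moves stopped
LTS(Q): 4 reachable states
  q0 = (d.0)\{b} + d.c.0 has moves =d=> q1, =d=> q2
  q1 = 0\{b} has moves stopped
  q2 = c.0 has moves =c=> q3
  q3 = 0 has moves stopped
Bisimilarity quotient blocks:
  B0 = {p0}
  B1 = {p1, q0}
  B2 = {p3, q2}
  B3 = {p2, p4, q1, q3}
p0 ∈ B0, q0 ∈ B1 → different blocks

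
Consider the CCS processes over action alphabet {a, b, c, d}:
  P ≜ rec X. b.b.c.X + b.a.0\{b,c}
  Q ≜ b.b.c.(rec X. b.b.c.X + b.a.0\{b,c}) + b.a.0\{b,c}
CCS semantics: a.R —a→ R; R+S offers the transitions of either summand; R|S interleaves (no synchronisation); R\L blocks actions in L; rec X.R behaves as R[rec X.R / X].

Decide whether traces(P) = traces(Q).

traces(P) = traces(Q)

LTS(P): 5 reachable states
  s0 = rec X. b.b.c.X + b.a.0\{b,c} | --b--▸ s1, --b--▸ s2
  s1 = a.0\{b,c} | --a--▸ s3
  s2 = b.c.(rec X. b.b.c.X + b.a.0\{b,c}) | --b--▸ s4
  s3 = 0\{b,c} | deadlocked
  s4 = c.(rec X. b.b.c.X + b.a.0\{b,c}) | --c--▸ s0
LTS(Q): 6 reachable states
  t0 = b.b.c.(rec X. b.b.c.X + b.a.0\{b,c}) + b.a.0\{b,c} | --b--▸ t1, --b--▸ t2
  t1 = a.0\{b,c} | --a--▸ t3
  t2 = b.c.(rec X. b.b.c.X + b.a.0\{b,c}) | --b--▸ t4
  t3 = 0\{b,c} | deadlocked
  t4 = c.(rec X. b.b.c.X + b.a.0\{b,c}) | --c--▸ t5
  t5 = rec X. b.b.c.X + b.a.0\{b,c} | --b--▸ t1, --b--▸ t2
Bisimilarity quotient blocks:
  B0 = {s0, t0, t5}
  B1 = {s2, t2}
  B2 = {s4, t4}
  B3 = {s1, t1}
  B4 = {s3, t3}
s0 ∈ B0, t0 ∈ B0 → same block
Bisimilar ⇒ trace-equivalent.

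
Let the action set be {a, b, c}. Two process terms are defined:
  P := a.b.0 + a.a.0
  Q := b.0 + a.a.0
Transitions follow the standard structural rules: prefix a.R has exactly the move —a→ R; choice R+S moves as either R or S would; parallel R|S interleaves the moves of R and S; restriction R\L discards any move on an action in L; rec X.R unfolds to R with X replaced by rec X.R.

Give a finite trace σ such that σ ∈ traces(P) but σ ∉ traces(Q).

LTS(P): 4 reachable states
  s0 = a.b.0 + a.a.0 has moves --a--▸ s1, --a--▸ s2
  s1 = a.0 has moves --a--▸ s3
  s2 = b.0 has moves --b--▸ s3
  s3 = 0 has moves deadlocked
LTS(Q): 3 reachable states
  t0 = b.0 + a.a.0 has moves --a--▸ t1, --b--▸ t2
  t1 = a.0 has moves --a--▸ t2
  t2 = 0 has moves deadlocked
Executing ab from P (initial set {s0}):
  step 1 (a): {s1, s2}
  step 2 (b): {s3}
  P completes σ.
Executing ab from Q (initial set {t0}):
  step 1 (a): {t1}
  step 2 (b): ∅ (Q stuck)

ab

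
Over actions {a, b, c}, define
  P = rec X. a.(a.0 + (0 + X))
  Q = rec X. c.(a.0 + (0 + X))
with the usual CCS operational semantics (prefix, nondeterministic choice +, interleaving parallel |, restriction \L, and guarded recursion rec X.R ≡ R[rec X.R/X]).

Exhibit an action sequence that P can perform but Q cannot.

P's transition system — 3 states:
  s0 = rec X. a.(a.0 + (0 + X)) :: --a--▸ s1
  s1 = a.0 + (0 + (rec X. a.(a.0 + (0 + X)))) :: --a--▸ s1, --a--▸ s2
  s2 = 0 :: stopped
Q's transition system — 3 states:
  t0 = rec X. c.(a.0 + (0 + X)) :: --c--▸ t1
  t1 = a.0 + (0 + (rec X. c.(a.0 + (0 + X)))) :: --a--▸ t2, --c--▸ t1
  t2 = 0 :: stopped
Executing a from P (initial set {s0}):
  [1] a ⇒ {s1}
  P completes σ.
Executing a from Q (initial set {t0}):
  [1] a ⇒ ∅  — Q cannot continue

a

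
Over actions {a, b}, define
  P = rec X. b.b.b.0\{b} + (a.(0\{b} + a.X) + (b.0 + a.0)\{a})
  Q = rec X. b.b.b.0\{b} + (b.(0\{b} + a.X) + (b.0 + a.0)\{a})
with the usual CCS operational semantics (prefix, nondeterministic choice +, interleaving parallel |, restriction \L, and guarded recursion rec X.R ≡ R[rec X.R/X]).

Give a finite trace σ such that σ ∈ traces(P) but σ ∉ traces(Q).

P's transition system — 6 states:
  p0 = rec X. b.b.b.0\{b} + (a.(0\{b} + a.X) + (b.0 + a.0)\{a}) → =a=> p1, =b=> p2, =b=> p3
  p1 = 0\{b} + a.(rec X. b.b.b.0\{b} + (a.(0\{b} + a.X) + (b.0 + a.0)\{a})) → =a=> p0
  p2 = 0\{a} → ∅
  p3 = b.b.0\{b} → =b=> p4
  p4 = b.0\{b} → =b=> p5
  p5 = 0\{b} → ∅
Q's transition system — 6 states:
  q0 = rec X. b.b.b.0\{b} + (b.(0\{b} + a.X) + (b.0 + a.0)\{a}) → =b=> q1, =b=> q2, =b=> q3
  q1 = 0\{a} → ∅
  q2 = 0\{b} + a.(rec X. b.b.b.0\{b} + (b.(0\{b} + a.X) + (b.0 + a.0)\{a})) → =a=> q0
  q3 = b.b.0\{b} → =b=> q4
  q4 = b.0\{b} → =b=> q5
  q5 = 0\{b} → ∅
Trace ⟨a⟩ through P, begin at {p0}:
  [1] a ⇒ {p1}
  ✓ P
Trace ⟨a⟩ through Q, begin at {q0}:
  [1] a ⇒ no successor for Q

a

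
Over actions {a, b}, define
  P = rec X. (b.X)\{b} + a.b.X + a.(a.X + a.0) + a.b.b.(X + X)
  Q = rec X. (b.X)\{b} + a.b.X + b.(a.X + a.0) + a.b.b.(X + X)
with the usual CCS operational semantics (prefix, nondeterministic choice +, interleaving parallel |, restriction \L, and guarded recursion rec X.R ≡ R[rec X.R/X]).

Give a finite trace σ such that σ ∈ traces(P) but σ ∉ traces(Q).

LTS(P): 7 reachable states
  p0 = rec X. (b.X)\{b} + a.b.X + a.(a.X + a.0) + a.b.b.(X + X) | —a→ p1, —a→ p2, —a→ p3
  p1 = a.(rec X. (b.X)\{b} + a.b.X + a.(a.X + a.0) + a.b.b.(X + X)) + a.0 | —a→ p0, —a→ p4
  p2 = b.(rec X. (b.X)\{b} + a.b.X + a.(a.X + a.0) + a.b.b.(X + X)) | —b→ p0
  p3 = b.b.((rec X. (b.X)\{b} + a.b.X + a.(a.X + a.0) + a.b.b.(X + X)) + (rec X. (b.X)\{b} + a.b.X + a.(a.X + a.0) + a.b.b.(X + X))) | —b→ p5
  p4 = 0 | ·
  p5 = b.((rec X. (b.X)\{b} + a.b.X + a.(a.X + a.0) + a.b.b.(X + X)) + (rec X. (b.X)\{b} + a.b.X + a.(a.X + a.0) + a.b.b.(X + X))) | —b→ p6
  p6 = (rec X. (b.X)\{b} + a.b.X + a.(a.X + a.0) + a.b.b.(X + X)) + (rec X. (b.X)\{b} + a.b.X + a.(a.X + a.0) + a.b.b.(X + X)) | —a→ p1, —a→ p2, —a→ p3
LTS(Q): 7 reachable states
  q0 = rec X. (b.X)\{b} + a.b.X + b.(a.X + a.0) + a.b.b.(X + X) | —a→ q1, —a→ q2, —b→ q3
  q1 = b.(rec X. (b.X)\{b} + a.b.X + b.(a.X + a.0) + a.b.b.(X + X)) | —b→ q0
  q2 = b.b.((rec X. (b.X)\{b} + a.b.X + b.(a.X + a.0) + a.b.b.(X + X)) + (rec X. (b.X)\{b} + a.b.X + b.(a.X + a.0) + a.b.b.(X + X))) | —b→ q4
  q3 = a.(rec X. (b.X)\{b} + a.b.X + b.(a.X + a.0) + a.b.b.(X + X)) + a.0 | —a→ q0, —a→ q5
  q4 = b.((rec X. (b.X)\{b} + a.b.X + b.(a.X + a.0) + a.b.b.(X + X)) + (rec X. (b.X)\{b} + a.b.X + b.(a.X + a.0) + a.b.b.(X + X))) | —b→ q6
  q5 = 0 | ·
  q6 = (rec X. (b.X)\{b} + a.b.X + b.(a.X + a.0) + a.b.b.(X + X)) + (rec X. (b.X)\{b} + a.b.X + b.(a.X + a.0) + a.b.b.(X + X)) | —a→ q1, —a→ q2, —b→ q3
Executing aa from P (initial set {p0}):
  [1] a ⇒ {p1, p2, p3}
  [2] a ⇒ {p0, p4}
  P completes σ.
Executing aa from Q (initial set {q0}):
  [1] a ⇒ {q1, q2}
  [2] a ⇒ no successor for Q

aa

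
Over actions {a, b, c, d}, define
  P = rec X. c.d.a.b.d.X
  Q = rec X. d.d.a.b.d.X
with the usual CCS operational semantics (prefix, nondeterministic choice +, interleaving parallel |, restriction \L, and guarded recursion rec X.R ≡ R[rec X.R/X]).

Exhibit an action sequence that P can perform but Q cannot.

Reachable graph of P (5 states):
  u0 = rec X. c.d.a.b.d.X ⊢ -c-> u1
  u1 = d.a.b.d.(rec X. c.d.a.b.d.X) ⊢ -d-> u2
  u2 = a.b.d.(rec X. c.d.a.b.d.X) ⊢ -a-> u3
  u3 = b.d.(rec X. c.d.a.b.d.X) ⊢ -b-> u4
  u4 = d.(rec X. c.d.a.b.d.X) ⊢ -d-> u0
Reachable graph of Q (5 states):
  v0 = rec X. d.d.a.b.d.X ⊢ -d-> v1
  v1 = d.a.b.d.(rec X. d.d.a.b.d.X) ⊢ -d-> v2
  v2 = a.b.d.(rec X. d.d.a.b.d.X) ⊢ -a-> v3
  v3 = b.d.(rec X. d.d.a.b.d.X) ⊢ -b-> v4
  v4 = d.(rec X. d.d.a.b.d.X) ⊢ -d-> v0
Executing c from P (initial set {u0}):
  after c @ step 1: {u1}
  P completes σ.
Executing c from Q (initial set {v0}):
  after c @ step 1: ∅  — Q cannot continue

c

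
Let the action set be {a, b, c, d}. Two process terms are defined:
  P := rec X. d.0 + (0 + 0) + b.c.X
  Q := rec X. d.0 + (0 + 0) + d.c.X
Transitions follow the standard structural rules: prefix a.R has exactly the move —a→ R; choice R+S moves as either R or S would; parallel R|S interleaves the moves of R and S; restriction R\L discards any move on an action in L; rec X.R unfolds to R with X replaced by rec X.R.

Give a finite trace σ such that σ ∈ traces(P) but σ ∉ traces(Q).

b

LTS(P): 3 reachable states
  u0 = rec X. d.0 + (0 + 0) + b.c.X ⊢ --b--▸ u1, --d--▸ u2
  u1 = c.(rec X. d.0 + (0 + 0) + b.c.X) ⊢ --c--▸ u0
  u2 = 0 ⊢ ∅
LTS(Q): 3 reachable states
  v0 = rec X. d.0 + (0 + 0) + d.c.X ⊢ --d--▸ v1, --d--▸ v2
  v1 = 0 ⊢ ∅
  v2 = c.(rec X. d.0 + (0 + 0) + d.c.X) ⊢ --c--▸ v0
Trace ⟨b⟩ through P, begin at {u0}:
  after b @ step 1: {u1}
  ✓ P
Trace ⟨b⟩ through Q, begin at {v0}:
  after b @ step 1: no successor for Q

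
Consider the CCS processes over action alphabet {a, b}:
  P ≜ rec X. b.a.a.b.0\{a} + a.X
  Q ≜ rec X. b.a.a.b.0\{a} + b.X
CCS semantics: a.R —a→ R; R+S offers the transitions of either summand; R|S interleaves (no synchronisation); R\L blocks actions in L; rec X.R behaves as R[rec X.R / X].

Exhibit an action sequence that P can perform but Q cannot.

LTS(P): 5 reachable states
  u0 = rec X. b.a.a.b.0\{a} + a.X | ··a··> u0, ··b··> u1
  u1 = a.a.b.0\{a} | ··a··> u2
  u2 = a.b.0\{a} | ··a··> u3
  u3 = b.0\{a} | ··b··> u4
  u4 = 0\{a} | (no moves)
LTS(Q): 5 reachable states
  v0 = rec X. b.a.a.b.0\{a} + b.X | ··b··> v0, ··b··> v1
  v1 = a.a.b.0\{a} | ··a··> v2
  v2 = a.b.0\{a} | ··a··> v3
  v3 = b.0\{a} | ··b··> v4
  v4 = 0\{a} | (no moves)
Run σ = ⟨a⟩ on P: start {u0}
  after a @ step 1: {u0}
  ✓ P
Run σ = ⟨a⟩ on Q: start {v0}
  after a @ step 1: ∅  — Q cannot continue

a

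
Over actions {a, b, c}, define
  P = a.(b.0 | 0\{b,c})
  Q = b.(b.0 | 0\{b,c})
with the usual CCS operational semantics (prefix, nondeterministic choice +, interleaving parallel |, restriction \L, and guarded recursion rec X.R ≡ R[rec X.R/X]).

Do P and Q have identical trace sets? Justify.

Reachable graph of P (3 states):
  m0 = a.(b.0 | 0\{b,c}) | =a=> m1
  m1 = b.0 | 0\{b,c} | =b=> m2
  m2 = 0 | 0\{b,c} | ·
Reachable graph of Q (3 states):
  n0 = b.(b.0 | 0\{b,c}) | =b=> n1
  n1 = b.0 | 0\{b,c} | =b=> n2
  n2 = 0 | 0\{b,c} | ·
Run σ = ⟨a⟩ on P: start {m0}
  [1] a ⇒ {m1}
  P completes σ.
Run σ = ⟨a⟩ on Q: start {n0}
  [1] a ⇒ ∅ (Q stuck)

NO — witness ⟨a⟩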